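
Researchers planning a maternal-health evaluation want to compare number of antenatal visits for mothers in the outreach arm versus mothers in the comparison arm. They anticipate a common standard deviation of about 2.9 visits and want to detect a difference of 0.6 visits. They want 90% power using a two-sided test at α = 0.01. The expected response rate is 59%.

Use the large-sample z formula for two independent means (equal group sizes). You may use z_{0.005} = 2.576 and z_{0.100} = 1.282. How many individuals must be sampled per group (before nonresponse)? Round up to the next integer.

n = 1179 per group

n = (z_{α/2} + z_β)² · (σ₁² + σ₂²) / δ²
  = (2.576 + 1.282)² · (2·2.9² = 16.82) / 0.6²
  = 14.8842 · 16.82 / 0.36
  = 695.42
Adjust for 59% response: 695.42 / 0.59 = 1178.68.
Round up → n = 1179 per group.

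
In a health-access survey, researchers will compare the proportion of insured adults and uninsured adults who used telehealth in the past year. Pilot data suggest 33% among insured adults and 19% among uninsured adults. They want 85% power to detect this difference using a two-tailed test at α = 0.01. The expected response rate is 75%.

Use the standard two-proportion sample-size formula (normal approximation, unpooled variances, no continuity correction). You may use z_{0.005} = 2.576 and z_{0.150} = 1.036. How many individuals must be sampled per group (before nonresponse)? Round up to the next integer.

n = 333 per group

n = (z_{α/2} + z_β)² · [p₁(1−p₁) + p₂(1−p₂)] / (p₁ − p₂)²
  = (2.576 + 1.036)² · (0.33·0.67 + 0.19·0.81) / (0.14)²
  = (3.612)² · (0.2211 + 0.1539) / 0.0196
  = 13.0465 · 0.3750 / 0.0196
  = 249.62
Adjust for 75% response: 249.62 / 0.75 = 332.82.
Round up → n = 333 per group.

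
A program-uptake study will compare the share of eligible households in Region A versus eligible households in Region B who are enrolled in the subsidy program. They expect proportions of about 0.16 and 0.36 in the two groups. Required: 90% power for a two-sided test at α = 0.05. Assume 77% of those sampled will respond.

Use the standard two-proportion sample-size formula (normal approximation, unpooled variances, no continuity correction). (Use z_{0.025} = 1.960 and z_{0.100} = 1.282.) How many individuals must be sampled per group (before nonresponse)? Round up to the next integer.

n = 125 per group

n = (z_{α/2} + z_β)² · [p₁(1−p₁) + p₂(1−p₂)] / (p₁ − p₂)²
  = (1.960 + 1.282)² · (0.16·0.84 + 0.36·0.64) / (-0.20)²
  = (3.242)² · (0.1344 + 0.2304) / 0.0400
  = 10.5106 · 0.3648 / 0.0400
  = 95.86
Adjust for 77% response: 95.86 / 0.77 = 124.49.
Round up → n = 125 per group.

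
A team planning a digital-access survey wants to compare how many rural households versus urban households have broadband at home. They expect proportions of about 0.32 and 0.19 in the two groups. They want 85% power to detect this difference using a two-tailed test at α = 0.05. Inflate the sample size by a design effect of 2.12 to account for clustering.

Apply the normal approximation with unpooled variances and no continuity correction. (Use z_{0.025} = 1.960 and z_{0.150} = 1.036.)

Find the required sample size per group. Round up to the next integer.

n = 419 per group

n = (z_{α/2} + z_β)² · [p₁(1−p₁) + p₂(1−p₂)] / (p₁ − p₂)²
  = (1.960 + 1.036)² · (0.32·0.68 + 0.19·0.81) / (0.13)²
  = (2.996)² · (0.2176 + 0.1539) / 0.0169
  = 8.9760 · 0.3715 / 0.0169
  = 197.31
Design effect: 2.12 × 197.31 = 418.30.
Round up → n = 419 per group.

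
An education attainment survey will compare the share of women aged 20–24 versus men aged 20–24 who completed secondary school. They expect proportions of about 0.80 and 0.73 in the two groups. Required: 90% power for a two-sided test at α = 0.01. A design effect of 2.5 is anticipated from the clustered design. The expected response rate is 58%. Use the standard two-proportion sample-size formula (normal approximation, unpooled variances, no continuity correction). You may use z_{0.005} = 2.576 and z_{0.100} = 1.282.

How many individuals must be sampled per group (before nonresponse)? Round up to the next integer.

n = 4676 per group

n = (z_{α/2} + z_β)² · [p₁(1−p₁) + p₂(1−p₂)] / (p₁ − p₂)²
  = (2.576 + 1.282)² · (0.80·0.20 + 0.73·0.27) / (0.07)²
  = (3.858)² · (0.1600 + 0.1971) / 0.0049
  = 14.8842 · 0.3571 / 0.0049
  = 1084.72
Design effect: 2.5 × 1084.72 = 2711.80.
Adjust for 58% response: 2711.80 / 0.58 = 4675.52.
Round up → n = 4676 per group.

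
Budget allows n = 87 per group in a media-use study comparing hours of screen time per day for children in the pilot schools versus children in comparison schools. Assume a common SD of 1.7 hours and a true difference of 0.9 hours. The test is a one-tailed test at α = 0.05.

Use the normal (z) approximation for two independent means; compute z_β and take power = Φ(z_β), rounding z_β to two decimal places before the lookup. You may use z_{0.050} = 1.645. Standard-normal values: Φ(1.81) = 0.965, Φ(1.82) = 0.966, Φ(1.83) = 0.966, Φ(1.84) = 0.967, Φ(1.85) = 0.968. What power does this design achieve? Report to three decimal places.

Power ≈ 0.968

z_β = δ·√(n/(σ₁²+σ₂²)) − z_α
    = 0.9 · √(87/5.78) − 1.645
    = 0.9 · 3.87968 − 1.645
    = 3.4917 − 1.645 = 1.8467 → 1.85
Power = Φ(1.85) = 0.968.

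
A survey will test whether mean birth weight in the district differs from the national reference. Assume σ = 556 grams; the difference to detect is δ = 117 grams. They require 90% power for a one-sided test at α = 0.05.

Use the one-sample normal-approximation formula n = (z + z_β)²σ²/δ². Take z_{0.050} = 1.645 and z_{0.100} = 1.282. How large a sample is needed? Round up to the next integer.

n = (z_α + z_β)² · σ² / δ²
  = (1.645 + 1.282)² · 556² / 117²
  = 8.5673 · 309136 / 13689
  = 193.47
Round up → n = 194.

n = 194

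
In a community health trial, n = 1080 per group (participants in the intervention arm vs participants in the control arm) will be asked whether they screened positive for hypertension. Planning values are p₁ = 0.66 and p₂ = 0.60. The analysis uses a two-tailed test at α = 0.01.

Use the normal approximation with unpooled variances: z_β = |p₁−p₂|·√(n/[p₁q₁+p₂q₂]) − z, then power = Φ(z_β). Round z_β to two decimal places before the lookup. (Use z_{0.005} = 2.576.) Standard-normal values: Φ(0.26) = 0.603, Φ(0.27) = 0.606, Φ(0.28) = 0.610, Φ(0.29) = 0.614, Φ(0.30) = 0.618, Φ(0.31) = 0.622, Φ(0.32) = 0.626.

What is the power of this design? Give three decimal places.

z_β = |p₁−p₂|·√(n/[p₁q₁+p₂q₂]) − z_{α/2}
    = 0.06 · √(1080/0.4644) − 2.576
    = 0.06 · 48.2243 − 2.576
    = 2.8935 − 2.576 = 0.3175 → 0.32
Power = Φ(0.32) = 0.626.

Power ≈ 0.626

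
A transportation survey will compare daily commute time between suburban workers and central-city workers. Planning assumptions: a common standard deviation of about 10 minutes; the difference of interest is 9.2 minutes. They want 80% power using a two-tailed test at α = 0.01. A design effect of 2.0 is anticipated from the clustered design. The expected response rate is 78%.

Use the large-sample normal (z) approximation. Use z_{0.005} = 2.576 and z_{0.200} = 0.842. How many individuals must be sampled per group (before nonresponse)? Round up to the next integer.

n = 71 per group

n = (z_{α/2} + z_β)² · (σ₁² + σ₂²) / δ²
  = (2.576 + 0.842)² · (2·10² = 200) / 9.2²
  = 11.6827 · 200 / 84.64
  = 27.61
Design effect: 2.0 × 27.61 = 55.21.
Adjust for 78% response: 55.21 / 0.78 = 70.78.
Round up → n = 71 per group.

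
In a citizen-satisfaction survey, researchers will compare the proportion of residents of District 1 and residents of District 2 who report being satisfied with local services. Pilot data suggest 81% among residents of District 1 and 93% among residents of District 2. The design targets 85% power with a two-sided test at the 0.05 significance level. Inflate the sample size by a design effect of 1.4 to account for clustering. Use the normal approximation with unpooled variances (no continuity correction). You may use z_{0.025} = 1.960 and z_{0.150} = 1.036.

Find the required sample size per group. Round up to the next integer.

n = (z_{α/2} + z_β)² · [p₁(1−p₁) + p₂(1−p₂)] / (p₁ − p₂)²
  = (1.960 + 1.036)² · (0.81·0.19 + 0.93·0.07) / (-0.12)²
  = (2.996)² · (0.1539 + 0.0651) / 0.0144
  = 8.9760 · 0.2190 / 0.0144
  = 136.51
Design effect: 1.4 × 136.51 = 191.11.
Round up → n = 192 per group.

n = 192 per group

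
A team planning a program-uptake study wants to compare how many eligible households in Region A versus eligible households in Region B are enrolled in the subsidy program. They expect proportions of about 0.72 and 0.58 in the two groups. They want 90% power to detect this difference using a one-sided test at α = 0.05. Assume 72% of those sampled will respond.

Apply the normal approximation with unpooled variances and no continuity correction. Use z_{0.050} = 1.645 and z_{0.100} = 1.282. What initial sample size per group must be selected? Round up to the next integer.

n = (z_α + z_β)² · [p₁(1−p₁) + p₂(1−p₂)] / (p₁ − p₂)²
  = (1.645 + 1.282)² · (0.72·0.28 + 0.58·0.42) / (0.14)²
  = (2.927)² · (0.2016 + 0.2436) / 0.0196
  = 8.5673 · 0.4452 / 0.0196
  = 194.60
Adjust for 72% response: 194.60 / 0.72 = 270.28.
Round up → n = 271 per group.

n = 271 per group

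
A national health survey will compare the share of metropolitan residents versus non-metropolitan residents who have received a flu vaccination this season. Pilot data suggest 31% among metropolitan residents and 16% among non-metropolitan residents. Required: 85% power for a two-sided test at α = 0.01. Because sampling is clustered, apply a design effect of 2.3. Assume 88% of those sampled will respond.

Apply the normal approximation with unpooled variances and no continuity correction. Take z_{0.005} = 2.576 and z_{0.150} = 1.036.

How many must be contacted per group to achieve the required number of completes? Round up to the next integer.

n = (z_{α/2} + z_β)² · [p₁(1−p₁) + p₂(1−p₂)] / (p₁ − p₂)²
  = (2.576 + 1.036)² · (0.31·0.69 + 0.16·0.84) / (0.15)²
  = (3.612)² · (0.2139 + 0.1344) / 0.0225
  = 13.0465 · 0.3483 / 0.0225
  = 201.96
Design effect: 2.3 × 201.96 = 464.51.
Adjust for 88% response: 464.51 / 0.88 = 527.85.
Round up → n = 528 per group.

n = 528 per group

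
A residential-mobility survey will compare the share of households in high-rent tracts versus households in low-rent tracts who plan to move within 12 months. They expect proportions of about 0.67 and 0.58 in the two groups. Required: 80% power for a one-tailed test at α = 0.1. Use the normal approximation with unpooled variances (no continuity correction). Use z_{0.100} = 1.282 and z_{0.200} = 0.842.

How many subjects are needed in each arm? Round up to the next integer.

n = (z_α + z_β)² · [p₁(1−p₁) + p₂(1−p₂)] / (p₁ − p₂)²
  = (1.282 + 0.842)² · (0.67·0.33 + 0.58·0.42) / (0.09)²
  = (2.124)² · (0.2211 + 0.2436) / 0.0081
  = 4.5114 · 0.4647 / 0.0081
  = 258.82
Round up → n = 259 per group.

n = 259 per group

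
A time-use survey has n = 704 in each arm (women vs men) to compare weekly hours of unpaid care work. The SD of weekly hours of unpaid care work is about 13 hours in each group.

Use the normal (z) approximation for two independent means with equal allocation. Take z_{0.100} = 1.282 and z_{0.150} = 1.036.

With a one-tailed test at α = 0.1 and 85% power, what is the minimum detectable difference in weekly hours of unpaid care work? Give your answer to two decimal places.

δ = (z_α + z_β) · √((σ₁²+σ₂²)/n)
  = (1.282 + 1.036) · √(338/704)
  = 2.318 · √0.48011
  = 2.318 · 0.6929
  = 1.6061

Minimum detectable difference ≈ 1.61 hours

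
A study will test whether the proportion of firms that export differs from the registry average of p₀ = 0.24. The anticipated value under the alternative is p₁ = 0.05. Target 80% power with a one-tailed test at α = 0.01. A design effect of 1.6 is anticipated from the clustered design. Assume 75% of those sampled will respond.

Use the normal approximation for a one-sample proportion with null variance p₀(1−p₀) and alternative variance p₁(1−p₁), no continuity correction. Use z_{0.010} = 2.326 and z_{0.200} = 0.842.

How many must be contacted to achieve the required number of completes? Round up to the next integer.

n = [z_α·√(p₀q₀) + z_β·√(p₁q₁)]² / (p₁ − p₀)²
  = [2.326·√(0.24·0.76) + 0.842·√(0.05·0.95)]² / (-0.19)²
  = [2.326·0.4271 + 0.842·0.2179]² / 0.0361
  = [1.1769]² / 0.0361
  = 38.37
Design effect: 1.6 × 38.37 = 61.39.
Adjust for 75% response: 61.39 / 0.75 = 81.85.
Round up → n = 82.

n = 82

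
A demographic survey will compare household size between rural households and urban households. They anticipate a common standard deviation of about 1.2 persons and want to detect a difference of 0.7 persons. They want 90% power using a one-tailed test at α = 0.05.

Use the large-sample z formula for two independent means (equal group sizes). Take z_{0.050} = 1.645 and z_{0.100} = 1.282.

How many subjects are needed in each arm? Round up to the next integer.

n = (z_α + z_β)² · (σ₁² + σ₂²) / δ²
  = (1.645 + 1.282)² · (2·1.2² = 2.88) / 0.7²
  = 8.5673 · 2.88 / 0.49
  = 50.35
Round up → n = 51 per group.

n = 51 per group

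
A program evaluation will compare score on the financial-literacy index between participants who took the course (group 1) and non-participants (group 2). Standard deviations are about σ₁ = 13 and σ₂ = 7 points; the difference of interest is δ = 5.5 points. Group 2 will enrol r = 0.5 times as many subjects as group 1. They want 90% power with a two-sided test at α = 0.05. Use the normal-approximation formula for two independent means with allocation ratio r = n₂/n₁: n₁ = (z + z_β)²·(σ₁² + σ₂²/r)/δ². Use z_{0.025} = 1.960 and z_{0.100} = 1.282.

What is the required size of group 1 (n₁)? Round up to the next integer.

n₁ = (z_{α/2} + z_β)² · (σ₁² + σ₂²/r) / δ²
   = (1.960 + 1.282)² · (13² + 7²/0.5) / 5.5²
   = 10.5106 · (169 + 98) / 30.25
   = 10.5106 · 267 / 30.25
   = 92.77
Round up → n₁ = 93; n₂ = r·n₁ = 0.5 × 93 = 47.

n₁ = 93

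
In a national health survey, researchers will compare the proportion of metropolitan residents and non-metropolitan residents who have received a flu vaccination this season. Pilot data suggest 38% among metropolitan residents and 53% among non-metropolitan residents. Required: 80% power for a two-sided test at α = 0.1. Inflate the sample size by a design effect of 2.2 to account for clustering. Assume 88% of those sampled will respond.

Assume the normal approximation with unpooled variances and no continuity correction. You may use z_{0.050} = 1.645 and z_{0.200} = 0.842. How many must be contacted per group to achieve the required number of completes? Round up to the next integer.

n = 334 per group

n = (z_{α/2} + z_β)² · [p₁(1−p₁) + p₂(1−p₂)] / (p₁ − p₂)²
  = (1.645 + 0.842)² · (0.38·0.62 + 0.53·0.47) / (-0.15)²
  = (2.487)² · (0.2356 + 0.2491) / 0.0225
  = 6.1852 · 0.4847 / 0.0225
  = 133.24
Design effect: 2.2 × 133.24 = 293.13.
Adjust for 88% response: 293.13 / 0.88 = 333.11.
Round up → n = 334 per group.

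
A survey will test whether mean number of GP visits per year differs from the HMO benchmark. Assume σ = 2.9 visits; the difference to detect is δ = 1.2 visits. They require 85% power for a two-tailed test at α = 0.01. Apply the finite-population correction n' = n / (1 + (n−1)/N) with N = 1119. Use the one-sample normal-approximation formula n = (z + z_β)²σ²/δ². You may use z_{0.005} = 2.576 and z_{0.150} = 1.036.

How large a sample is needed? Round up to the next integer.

n = (z_{α/2} + z_β)² · σ² / δ²
  = (2.576 + 1.036)² · 2.9² / 1.2²
  = 13.0465 · 8.41 / 1.44
  = 76.20
Finite-population correction (N = 1119): 76.20 / (1 + (76.20 − 1)/1119) = 71.40.
Round up → n = 72.

n = 72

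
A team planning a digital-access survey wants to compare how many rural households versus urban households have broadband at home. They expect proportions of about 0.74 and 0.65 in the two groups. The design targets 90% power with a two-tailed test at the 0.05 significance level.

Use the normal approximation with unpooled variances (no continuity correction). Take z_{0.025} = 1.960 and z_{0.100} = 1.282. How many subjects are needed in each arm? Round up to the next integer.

n = (z_{α/2} + z_β)² · [p₁(1−p₁) + p₂(1−p₂)] / (p₁ − p₂)²
  = (1.960 + 1.282)² · (0.74·0.26 + 0.65·0.35) / (0.09)²
  = (3.242)² · (0.1924 + 0.2275) / 0.0081
  = 10.5106 · 0.4199 / 0.0081
  = 544.86
Round up → n = 545 per group.

n = 545 per group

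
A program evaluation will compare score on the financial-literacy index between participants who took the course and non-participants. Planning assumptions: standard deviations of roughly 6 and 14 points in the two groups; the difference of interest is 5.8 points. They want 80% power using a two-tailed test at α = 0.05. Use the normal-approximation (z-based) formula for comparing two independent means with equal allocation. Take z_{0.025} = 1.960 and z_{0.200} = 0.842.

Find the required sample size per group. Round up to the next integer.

n = 55 per group

n = (z_{α/2} + z_β)² · (σ₁² + σ₂²) / δ²
  = (1.960 + 0.842)² · (6² + 14² = 232) / 5.8²
  = 7.8512 · 232 / 33.64
  = 54.15
Round up → n = 55 per group.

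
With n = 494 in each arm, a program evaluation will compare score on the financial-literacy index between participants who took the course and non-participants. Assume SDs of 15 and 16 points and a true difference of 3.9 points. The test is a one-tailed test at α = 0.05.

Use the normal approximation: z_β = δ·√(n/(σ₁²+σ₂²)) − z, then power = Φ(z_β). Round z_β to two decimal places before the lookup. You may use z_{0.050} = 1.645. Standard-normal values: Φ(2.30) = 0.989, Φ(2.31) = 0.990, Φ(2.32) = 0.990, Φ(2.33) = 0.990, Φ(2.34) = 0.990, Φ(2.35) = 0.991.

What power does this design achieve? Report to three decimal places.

Power ≈ 0.990

z_β = δ·√(n/(σ₁²+σ₂²)) − z_α
    = 3.9 · √(494/481) − 1.645
    = 3.9 · 1.01342 − 1.645
    = 3.9524 − 1.645 = 2.3074 → 2.31
Power = Φ(2.31) = 0.990.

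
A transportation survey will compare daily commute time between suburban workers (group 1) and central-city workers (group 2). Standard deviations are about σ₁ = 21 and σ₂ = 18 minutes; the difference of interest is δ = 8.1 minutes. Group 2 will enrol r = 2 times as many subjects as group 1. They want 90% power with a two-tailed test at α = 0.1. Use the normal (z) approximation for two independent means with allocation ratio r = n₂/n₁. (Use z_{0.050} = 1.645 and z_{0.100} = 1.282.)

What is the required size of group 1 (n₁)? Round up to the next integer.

n₁ = 79

n₁ = (z_{α/2} + z_β)² · (σ₁² + σ₂²/r) / δ²
   = (1.645 + 1.282)² · (21² + 18²/2) / 8.1²
   = 8.5673 · (441 + 162) / 65.61
   = 8.5673 · 603 / 65.61
   = 78.74
Round up → n₁ = 79; n₂ = r·n₁ = 2 × 79 = 158.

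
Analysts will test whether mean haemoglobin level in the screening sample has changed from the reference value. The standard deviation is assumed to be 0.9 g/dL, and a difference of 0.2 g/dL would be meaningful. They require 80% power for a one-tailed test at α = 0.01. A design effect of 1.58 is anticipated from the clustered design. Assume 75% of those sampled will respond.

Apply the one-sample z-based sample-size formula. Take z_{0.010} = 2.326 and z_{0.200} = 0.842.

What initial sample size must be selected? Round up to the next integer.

n = 429

n = (z_α + z_β)² · σ² / δ²
  = (2.326 + 0.842)² · 0.9² / 0.2²
  = 10.0362 · 0.81 / 0.04
  = 203.23
Design effect: 1.58 × 203.23 = 321.11.
Adjust for 75% response: 321.11 / 0.75 = 428.15.
Round up → n = 429.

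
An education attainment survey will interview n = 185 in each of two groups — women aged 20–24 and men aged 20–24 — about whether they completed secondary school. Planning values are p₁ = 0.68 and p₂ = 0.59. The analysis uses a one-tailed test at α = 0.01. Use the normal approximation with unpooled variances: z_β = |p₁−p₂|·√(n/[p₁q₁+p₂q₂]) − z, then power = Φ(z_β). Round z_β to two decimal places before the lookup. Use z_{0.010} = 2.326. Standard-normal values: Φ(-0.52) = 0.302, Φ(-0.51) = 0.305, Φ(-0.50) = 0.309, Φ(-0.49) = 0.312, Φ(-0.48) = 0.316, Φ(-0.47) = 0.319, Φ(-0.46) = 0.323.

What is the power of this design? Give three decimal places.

Power ≈ 0.302

z_β = |p₁−p₂|·√(n/[p₁q₁+p₂q₂]) − z_α
    = 0.09 · √(185/0.4595) − 2.326
    = 0.09 · 20.0652 − 2.326
    = 1.8059 − 2.326 = -0.5201 → -0.52
Power = Φ(-0.52) = 0.302.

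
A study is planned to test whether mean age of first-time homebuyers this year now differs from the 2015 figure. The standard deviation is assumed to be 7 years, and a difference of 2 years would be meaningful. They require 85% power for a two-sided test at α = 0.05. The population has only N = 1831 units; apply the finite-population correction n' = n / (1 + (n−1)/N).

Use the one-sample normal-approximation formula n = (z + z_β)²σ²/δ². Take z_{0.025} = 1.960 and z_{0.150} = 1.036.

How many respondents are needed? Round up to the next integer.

n = 104

n = (z_{α/2} + z_β)² · σ² / δ²
  = (1.960 + 1.036)² · 7² / 2²
  = 8.9760 · 49 / 4
  = 109.96
Finite-population correction (N = 1831): 109.96 / (1 + (109.96 − 1)/1831) = 103.78.
Round up → n = 104.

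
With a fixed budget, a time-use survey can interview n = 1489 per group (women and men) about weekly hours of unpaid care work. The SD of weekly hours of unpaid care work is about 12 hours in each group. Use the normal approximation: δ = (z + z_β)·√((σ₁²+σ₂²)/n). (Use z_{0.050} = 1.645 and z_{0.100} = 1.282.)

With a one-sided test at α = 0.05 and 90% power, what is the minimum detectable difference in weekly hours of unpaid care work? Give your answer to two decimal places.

Minimum detectable difference ≈ 1.29 hours

δ = (z_α + z_β) · √((σ₁²+σ₂²)/n)
  = (1.645 + 1.282) · √(288/1489)
  = 2.927 · √0.19342
  = 2.927 · 0.4398
  = 1.2873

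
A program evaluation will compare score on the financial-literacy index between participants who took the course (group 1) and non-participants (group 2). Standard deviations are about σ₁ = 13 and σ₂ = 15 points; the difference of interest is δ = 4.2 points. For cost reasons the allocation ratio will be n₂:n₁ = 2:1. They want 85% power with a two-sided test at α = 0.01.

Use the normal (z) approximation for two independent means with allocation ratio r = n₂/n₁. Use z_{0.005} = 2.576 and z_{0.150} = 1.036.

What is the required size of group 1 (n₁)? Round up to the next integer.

n₁ = (z_{α/2} + z_β)² · (σ₁² + σ₂²/r) / δ²
   = (2.576 + 1.036)² · (13² + 15²/2) / 4.2²
   = 13.0465 · (169 + 112.5) / 17.64
   = 13.0465 · 281.5 / 17.64
   = 208.20
Round up → n₁ = 209; n₂ = r·n₁ = 2 × 209 = 418.

n₁ = 209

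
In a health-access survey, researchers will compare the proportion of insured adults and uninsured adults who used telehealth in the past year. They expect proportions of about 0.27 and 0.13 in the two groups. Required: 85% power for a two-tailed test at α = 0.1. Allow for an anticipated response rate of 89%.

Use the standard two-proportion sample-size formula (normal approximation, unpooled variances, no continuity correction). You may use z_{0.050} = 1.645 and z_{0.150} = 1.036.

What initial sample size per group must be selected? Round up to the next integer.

n = (z_{α/2} + z_β)² · [p₁(1−p₁) + p₂(1−p₂)] / (p₁ − p₂)²
  = (1.645 + 1.036)² · (0.27·0.73 + 0.13·0.87) / (0.14)²
  = (2.681)² · (0.1971 + 0.1131) / 0.0196
  = 7.1878 · 0.3102 / 0.0196
  = 113.76
Adjust for 89% response: 113.76 / 0.89 = 127.82.
Round up → n = 128 per group.

n = 128 per group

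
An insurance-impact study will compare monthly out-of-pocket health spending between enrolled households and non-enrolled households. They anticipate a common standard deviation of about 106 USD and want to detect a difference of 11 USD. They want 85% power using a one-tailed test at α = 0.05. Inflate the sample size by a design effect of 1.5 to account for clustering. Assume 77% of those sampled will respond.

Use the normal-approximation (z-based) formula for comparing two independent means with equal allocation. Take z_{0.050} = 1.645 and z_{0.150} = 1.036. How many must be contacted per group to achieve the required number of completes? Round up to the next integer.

n = (z_α + z_β)² · (σ₁² + σ₂²) / δ²
  = (1.645 + 1.036)² · (2·106² = 22472) / 11²
  = 7.1878 · 22472 / 121
  = 1334.90
Design effect: 1.5 × 1334.90 = 2002.36.
Adjust for 77% response: 2002.36 / 0.77 = 2600.46.
Round up → n = 2601 per group.

n = 2601 per group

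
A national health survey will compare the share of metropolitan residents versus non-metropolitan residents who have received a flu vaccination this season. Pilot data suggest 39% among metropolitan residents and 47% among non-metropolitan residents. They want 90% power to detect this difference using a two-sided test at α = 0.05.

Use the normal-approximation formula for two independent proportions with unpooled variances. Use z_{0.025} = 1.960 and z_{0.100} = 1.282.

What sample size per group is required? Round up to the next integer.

n = 800 per group

n = (z_{α/2} + z_β)² · [p₁(1−p₁) + p₂(1−p₂)] / (p₁ − p₂)²
  = (1.960 + 1.282)² · (0.39·0.61 + 0.47·0.53) / (-0.08)²
  = (3.242)² · (0.2379 + 0.2491) / 0.0064
  = 10.5106 · 0.4870 / 0.0064
  = 799.79
Round up → n = 800 per group.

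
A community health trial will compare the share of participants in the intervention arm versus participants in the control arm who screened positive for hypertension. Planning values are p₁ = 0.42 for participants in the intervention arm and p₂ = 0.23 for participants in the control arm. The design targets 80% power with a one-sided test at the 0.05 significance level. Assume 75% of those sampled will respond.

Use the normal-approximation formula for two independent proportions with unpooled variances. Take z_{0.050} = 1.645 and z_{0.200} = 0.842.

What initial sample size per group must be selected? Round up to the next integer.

n = (z_α + z_β)² · [p₁(1−p₁) + p₂(1−p₂)] / (p₁ − p₂)²
  = (1.645 + 0.842)² · (0.42·0.58 + 0.23·0.77) / (0.19)²
  = (2.487)² · (0.2436 + 0.1771) / 0.0361
  = 6.1852 · 0.4207 / 0.0361
  = 72.08
Adjust for 75% response: 72.08 / 0.75 = 96.11.
Round up → n = 97 per group.

n = 97 per group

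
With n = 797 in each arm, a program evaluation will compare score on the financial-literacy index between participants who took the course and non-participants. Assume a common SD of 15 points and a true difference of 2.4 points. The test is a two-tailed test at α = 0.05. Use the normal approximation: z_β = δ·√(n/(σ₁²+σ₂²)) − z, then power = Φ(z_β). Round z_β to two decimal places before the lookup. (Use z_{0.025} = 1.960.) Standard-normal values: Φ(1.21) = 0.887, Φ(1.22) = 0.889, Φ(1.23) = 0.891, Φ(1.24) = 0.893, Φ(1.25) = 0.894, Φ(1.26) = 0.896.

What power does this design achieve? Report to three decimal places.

z_β = δ·√(n/(σ₁²+σ₂²)) − z_{α/2}
    = 2.4 · √(797/450) − 1.960
    = 2.4 · 1.33083 − 1.960
    = 3.1940 − 1.960 = 1.2340 → 1.23
Power = Φ(1.23) = 0.891.

Power ≈ 0.891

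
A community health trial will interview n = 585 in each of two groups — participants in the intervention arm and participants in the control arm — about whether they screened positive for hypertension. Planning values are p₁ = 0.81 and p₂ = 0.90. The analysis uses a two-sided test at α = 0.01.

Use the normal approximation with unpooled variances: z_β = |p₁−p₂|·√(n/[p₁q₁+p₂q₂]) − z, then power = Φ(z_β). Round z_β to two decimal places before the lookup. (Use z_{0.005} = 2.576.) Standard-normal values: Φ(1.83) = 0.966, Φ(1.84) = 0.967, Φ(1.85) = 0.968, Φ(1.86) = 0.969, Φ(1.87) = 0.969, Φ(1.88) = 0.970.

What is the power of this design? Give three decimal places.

Power ≈ 0.966

z_β = |p₁−p₂|·√(n/[p₁q₁+p₂q₂]) − z_{α/2}
    = 0.09 · √(585/0.2439) − 2.576
    = 0.09 · 48.9747 − 2.576
    = 4.4077 − 2.576 = 1.8317 → 1.83
Power = Φ(1.83) = 0.966.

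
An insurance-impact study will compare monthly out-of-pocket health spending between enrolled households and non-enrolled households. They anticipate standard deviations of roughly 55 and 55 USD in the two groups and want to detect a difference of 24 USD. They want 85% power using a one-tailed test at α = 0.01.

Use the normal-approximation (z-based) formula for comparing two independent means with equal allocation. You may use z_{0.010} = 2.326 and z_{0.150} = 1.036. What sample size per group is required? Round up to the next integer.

n = (z_α + z_β)² · (σ₁² + σ₂²) / δ²
  = (2.326 + 1.036)² · (55² + 55² = 6050) / 24²
  = 11.3030 · 6050 / 576
  = 118.72
Round up → n = 119 per group.

n = 119 per group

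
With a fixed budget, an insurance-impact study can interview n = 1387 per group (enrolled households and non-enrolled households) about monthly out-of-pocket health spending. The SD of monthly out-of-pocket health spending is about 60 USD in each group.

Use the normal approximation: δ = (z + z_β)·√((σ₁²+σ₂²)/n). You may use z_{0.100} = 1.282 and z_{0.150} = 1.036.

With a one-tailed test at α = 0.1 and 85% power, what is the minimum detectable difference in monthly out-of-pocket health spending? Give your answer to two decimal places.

Minimum detectable difference ≈ 5.28 USD

δ = (z_α + z_β) · √((σ₁²+σ₂²)/n)
  = (1.282 + 1.036) · √(7200/1387)
  = 2.318 · √5.1911
  = 2.318 · 2.2784
  = 5.2813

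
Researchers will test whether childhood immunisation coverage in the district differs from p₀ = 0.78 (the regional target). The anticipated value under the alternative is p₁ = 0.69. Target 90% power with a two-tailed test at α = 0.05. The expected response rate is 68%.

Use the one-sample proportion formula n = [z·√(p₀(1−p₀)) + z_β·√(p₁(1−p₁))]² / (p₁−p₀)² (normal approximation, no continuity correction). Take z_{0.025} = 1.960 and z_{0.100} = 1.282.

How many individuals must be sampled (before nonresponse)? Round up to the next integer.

n = 359

n = [z_{α/2}·√(p₀q₀) + z_β·√(p₁q₁)]² / (p₁ − p₀)²
  = [1.960·√(0.78·0.22) + 1.282·√(0.69·0.31)]² / (-0.09)²
  = [1.960·0.4142 + 1.282·0.4625]² / 0.0081
  = [1.4048]² / 0.0081
  = 243.65
Adjust for 68% response: 243.65 / 0.68 = 358.31.
Round up → n = 359.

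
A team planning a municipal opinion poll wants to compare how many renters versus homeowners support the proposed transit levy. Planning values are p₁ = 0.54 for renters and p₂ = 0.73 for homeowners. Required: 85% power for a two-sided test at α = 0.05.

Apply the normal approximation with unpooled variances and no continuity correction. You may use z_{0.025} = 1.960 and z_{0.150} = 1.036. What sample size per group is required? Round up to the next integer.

n = 111 per group

n = (z_{α/2} + z_β)² · [p₁(1−p₁) + p₂(1−p₂)] / (p₁ − p₂)²
  = (1.960 + 1.036)² · (0.54·0.46 + 0.73·0.27) / (-0.19)²
  = (2.996)² · (0.2484 + 0.1971) / 0.0361
  = 8.9760 · 0.4455 / 0.0361
  = 110.77
Round up → n = 111 per group.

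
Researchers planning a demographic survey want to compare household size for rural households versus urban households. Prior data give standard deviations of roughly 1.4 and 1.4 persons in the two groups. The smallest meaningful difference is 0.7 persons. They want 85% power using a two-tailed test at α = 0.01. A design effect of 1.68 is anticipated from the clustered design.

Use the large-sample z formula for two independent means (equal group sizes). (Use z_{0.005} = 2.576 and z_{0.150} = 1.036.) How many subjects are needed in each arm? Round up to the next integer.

n = (z_{α/2} + z_β)² · (σ₁² + σ₂²) / δ²
  = (2.576 + 1.036)² · (1.4² + 1.4² = 3.92) / 0.7²
  = 13.0465 · 3.92 / 0.49
  = 104.37
Design effect: 1.68 × 104.37 = 175.35.
Round up → n = 176 per group.

n = 176 per group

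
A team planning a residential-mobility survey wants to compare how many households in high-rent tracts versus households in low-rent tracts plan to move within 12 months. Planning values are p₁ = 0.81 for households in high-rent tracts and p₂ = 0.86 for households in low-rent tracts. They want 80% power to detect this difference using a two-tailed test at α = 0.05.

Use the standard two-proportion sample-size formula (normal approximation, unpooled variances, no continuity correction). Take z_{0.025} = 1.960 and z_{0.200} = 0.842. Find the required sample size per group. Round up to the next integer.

n = 862 per group

n = (z_{α/2} + z_β)² · [p₁(1−p₁) + p₂(1−p₂)] / (p₁ − p₂)²
  = (1.960 + 0.842)² · (0.81·0.19 + 0.86·0.14) / (-0.05)²
  = (2.802)² · (0.1539 + 0.1204) / 0.0025
  = 7.8512 · 0.2743 / 0.0025
  = 861.43
Round up → n = 862 per group.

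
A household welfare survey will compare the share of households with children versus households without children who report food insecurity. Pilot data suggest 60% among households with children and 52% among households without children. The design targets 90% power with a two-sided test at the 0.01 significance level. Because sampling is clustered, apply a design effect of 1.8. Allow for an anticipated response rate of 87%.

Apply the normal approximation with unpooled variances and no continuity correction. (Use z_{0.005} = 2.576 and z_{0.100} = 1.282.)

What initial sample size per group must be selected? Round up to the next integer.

n = 2356 per group

n = (z_{α/2} + z_β)² · [p₁(1−p₁) + p₂(1−p₂)] / (p₁ − p₂)²
  = (2.576 + 1.282)² · (0.60·0.40 + 0.52·0.48) / (0.08)²
  = (3.858)² · (0.2400 + 0.2496) / 0.0064
  = 14.8842 · 0.4896 / 0.0064
  = 1138.64
Design effect: 1.8 × 1138.64 = 2049.55.
Adjust for 87% response: 2049.55 / 0.87 = 2355.80.
Round up → n = 2356 per group.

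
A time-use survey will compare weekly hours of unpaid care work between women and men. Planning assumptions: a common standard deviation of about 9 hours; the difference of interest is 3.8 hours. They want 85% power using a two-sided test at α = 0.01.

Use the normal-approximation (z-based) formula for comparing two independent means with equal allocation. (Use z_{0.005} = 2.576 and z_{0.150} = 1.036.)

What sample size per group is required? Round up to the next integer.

n = (z_{α/2} + z_β)² · (σ₁² + σ₂²) / δ²
  = (2.576 + 1.036)² · (2·9² = 162) / 3.8²
  = 13.0465 · 162 / 14.44
  = 146.37
Round up → n = 147 per group.

n = 147 per group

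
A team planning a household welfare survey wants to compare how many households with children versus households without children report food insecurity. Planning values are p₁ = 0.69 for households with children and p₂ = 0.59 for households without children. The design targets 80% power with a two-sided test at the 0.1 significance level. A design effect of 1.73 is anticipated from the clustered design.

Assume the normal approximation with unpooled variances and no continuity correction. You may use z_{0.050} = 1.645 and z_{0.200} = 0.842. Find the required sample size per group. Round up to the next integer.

n = (z_{α/2} + z_β)² · [p₁(1−p₁) + p₂(1−p₂)] / (p₁ − p₂)²
  = (1.645 + 0.842)² · (0.69·0.31 + 0.59·0.41) / (0.10)²
  = (2.487)² · (0.2139 + 0.2419) / 0.0100
  = 6.1852 · 0.4558 / 0.0100
  = 281.92
Design effect: 1.73 × 281.92 = 487.72.
Round up → n = 488 per group.

n = 488 per group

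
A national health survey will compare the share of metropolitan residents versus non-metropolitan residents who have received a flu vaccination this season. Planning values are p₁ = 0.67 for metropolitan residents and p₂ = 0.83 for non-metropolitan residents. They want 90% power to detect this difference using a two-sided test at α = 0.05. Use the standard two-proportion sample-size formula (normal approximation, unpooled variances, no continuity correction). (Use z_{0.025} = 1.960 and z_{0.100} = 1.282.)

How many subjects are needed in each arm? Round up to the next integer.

n = (z_{α/2} + z_β)² · [p₁(1−p₁) + p₂(1−p₂)] / (p₁ − p₂)²
  = (1.960 + 1.282)² · (0.67·0.33 + 0.83·0.17) / (-0.16)²
  = (3.242)² · (0.2211 + 0.1411) / 0.0256
  = 10.5106 · 0.3622 / 0.0256
  = 148.71
Round up → n = 149 per group.

n = 149 per group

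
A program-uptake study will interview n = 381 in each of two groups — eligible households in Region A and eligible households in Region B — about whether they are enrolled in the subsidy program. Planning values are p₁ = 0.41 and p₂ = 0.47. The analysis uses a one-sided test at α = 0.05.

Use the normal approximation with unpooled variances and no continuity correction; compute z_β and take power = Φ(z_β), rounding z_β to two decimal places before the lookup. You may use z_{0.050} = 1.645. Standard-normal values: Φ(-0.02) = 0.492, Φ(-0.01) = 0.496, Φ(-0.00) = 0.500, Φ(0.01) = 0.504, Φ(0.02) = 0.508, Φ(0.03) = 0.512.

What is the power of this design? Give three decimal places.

z_β = |p₁−p₂|·√(n/[p₁q₁+p₂q₂]) − z_α
    = 0.06 · √(381/0.4910) − 1.645
    = 0.06 · 27.8562 − 1.645
    = 1.6714 − 1.645 = 0.0264 → 0.03
Power = Φ(0.03) = 0.512.

Power ≈ 0.512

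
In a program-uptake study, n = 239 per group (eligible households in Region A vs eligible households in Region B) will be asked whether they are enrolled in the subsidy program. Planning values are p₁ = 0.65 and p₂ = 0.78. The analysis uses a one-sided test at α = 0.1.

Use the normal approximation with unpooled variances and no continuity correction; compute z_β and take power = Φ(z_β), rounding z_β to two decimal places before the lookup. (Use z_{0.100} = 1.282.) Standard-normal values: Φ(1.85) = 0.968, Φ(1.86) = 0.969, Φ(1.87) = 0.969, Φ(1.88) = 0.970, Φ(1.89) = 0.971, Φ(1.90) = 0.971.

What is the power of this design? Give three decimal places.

z_β = |p₁−p₂|·√(n/[p₁q₁+p₂q₂]) − z_α
    = 0.13 · √(239/0.3991) − 1.282
    = 0.13 · 24.4714 − 1.282
    = 3.1813 − 1.282 = 1.8993 → 1.90
Power = Φ(1.90) = 0.971.

Power ≈ 0.971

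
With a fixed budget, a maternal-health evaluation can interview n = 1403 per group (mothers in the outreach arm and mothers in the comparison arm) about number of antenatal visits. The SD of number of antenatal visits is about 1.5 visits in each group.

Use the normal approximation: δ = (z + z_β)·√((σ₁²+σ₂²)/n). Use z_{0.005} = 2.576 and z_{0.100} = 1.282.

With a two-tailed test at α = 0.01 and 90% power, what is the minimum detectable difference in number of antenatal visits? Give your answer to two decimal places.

δ = (z_{α/2} + z_β) · √((σ₁²+σ₂²)/n)
  = (2.576 + 1.282) · √(4.5/1403)
  = 3.858 · √0.00321
  = 3.858 · 0.0566
  = 0.2185

Minimum detectable difference ≈ 0.22 visits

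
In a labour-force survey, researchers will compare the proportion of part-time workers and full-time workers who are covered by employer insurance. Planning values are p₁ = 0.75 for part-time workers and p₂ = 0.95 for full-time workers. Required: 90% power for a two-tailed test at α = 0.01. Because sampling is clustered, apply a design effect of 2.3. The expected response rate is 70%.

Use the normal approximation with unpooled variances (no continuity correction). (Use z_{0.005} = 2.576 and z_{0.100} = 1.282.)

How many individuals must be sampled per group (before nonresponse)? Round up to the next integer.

n = 288 per group

n = (z_{α/2} + z_β)² · [p₁(1−p₁) + p₂(1−p₂)] / (p₁ − p₂)²
  = (2.576 + 1.282)² · (0.75·0.25 + 0.95·0.05) / (-0.20)²
  = (3.858)² · (0.1875 + 0.0475) / 0.0400
  = 14.8842 · 0.2350 / 0.0400
  = 87.44
Design effect: 2.3 × 87.44 = 201.12.
Adjust for 70% response: 201.12 / 0.70 = 287.32.
Round up → n = 288 per group.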